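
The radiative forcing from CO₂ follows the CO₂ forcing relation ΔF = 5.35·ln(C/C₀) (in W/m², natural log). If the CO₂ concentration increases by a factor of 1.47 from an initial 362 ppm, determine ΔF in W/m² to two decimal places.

Because the forcing depends only on the ratio C/C₀, the initial concentration does not enter.
ΔF = 5.35 × ln(1.47) = 5.35 × 0.38526 = 2.0611 W/m².

ΔF = 2.06 W/m²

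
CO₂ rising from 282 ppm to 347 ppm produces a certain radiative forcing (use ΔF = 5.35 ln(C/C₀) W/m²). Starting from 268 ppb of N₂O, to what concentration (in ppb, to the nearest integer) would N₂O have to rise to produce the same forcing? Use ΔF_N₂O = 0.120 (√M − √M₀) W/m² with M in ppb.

CO₂ forcing: 5.35 × ln(347/282) = 5.35 × 0.207418 = 1.10969 W/m².
Set 0.120(√M − √268) = 1.10969: √M = 1.10969/0.120 + √268 = 9.2474 + 16.3707 = 25.6181.
M = (25.6181)² = 656.29 ppb.

M ≈ 656 ppb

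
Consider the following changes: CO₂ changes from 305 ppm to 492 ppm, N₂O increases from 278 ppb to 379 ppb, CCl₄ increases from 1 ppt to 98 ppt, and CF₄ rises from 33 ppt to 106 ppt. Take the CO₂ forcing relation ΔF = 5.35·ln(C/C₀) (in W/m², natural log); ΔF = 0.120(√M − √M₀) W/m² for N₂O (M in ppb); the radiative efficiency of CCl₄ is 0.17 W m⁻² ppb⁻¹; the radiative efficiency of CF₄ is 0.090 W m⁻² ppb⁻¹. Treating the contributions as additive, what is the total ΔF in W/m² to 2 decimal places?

CO₂: 5.35 × ln(492/305) = 5.35 × ln(1.61311) = 5.35 × 0.47816 = 2.5582 W/m².
N₂O: 0.120 × (√379 − √278) = 0.120 × (19.4679 − 16.6733) = 0.120 × 2.7946 = 0.3354 W/m².
CCl₄: Δ = 98 − 1 = 97 ppt = 0.097 ppb; ΔF = 0.17 × 0.097 = 0.0165 W/m².
CF₄: Δ = 106 − 33 = 73 ppt = 0.073 ppb; ΔF = 0.090 × 0.073 = 0.0066 W/m².
Total ΔF = 2.5582 + 0.3354 + 0.0165 + 0.0066 = 2.9167 W/m².

ΔF = 2.92 W/m²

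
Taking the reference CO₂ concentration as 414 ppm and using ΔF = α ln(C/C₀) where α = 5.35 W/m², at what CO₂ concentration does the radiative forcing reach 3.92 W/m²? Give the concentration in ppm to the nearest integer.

C ≈ 861 ppm

Set 5.35 ln(C/414) = 3.92, so ln(C/414) = 3.92/5.35 = 0.73271.
Then C/414 = e^0.73271 = 2.08071, giving C = 414 × 2.08071 = 861.41 ppm.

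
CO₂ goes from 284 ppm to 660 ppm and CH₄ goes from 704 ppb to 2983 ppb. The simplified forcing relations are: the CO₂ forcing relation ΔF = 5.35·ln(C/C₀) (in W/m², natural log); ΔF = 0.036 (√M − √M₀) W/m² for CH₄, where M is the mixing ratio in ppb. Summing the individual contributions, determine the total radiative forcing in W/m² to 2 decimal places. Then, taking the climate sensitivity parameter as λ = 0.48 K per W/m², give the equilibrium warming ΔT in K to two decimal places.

CO₂: 5.35 × ln(660/284) = 5.35 × ln(2.32394) = 5.35 × 0.84326 = 4.5114 W/m².
CH₄: 0.036 × (√2983 − √704) = 0.036 × (54.6168 − 26.5330) = 0.036 × 28.0838 = 1.0110 W/m².
Total ΔF = 4.5114 + 1.0110 = 5.5224 W/m².
ΔT = λ ΔF = 0.48 × 5.52 = 2.6496 K.

ΔF = 5.52 W/m²; ΔT = 2.65 K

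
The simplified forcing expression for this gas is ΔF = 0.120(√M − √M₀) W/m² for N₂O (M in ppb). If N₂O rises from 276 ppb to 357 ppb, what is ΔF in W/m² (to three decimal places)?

N₂O: 0.120 × (√357 − √276) = 0.120 × (18.8944 − 16.6132) = 0.120 × 2.2812 = 0.2737 W/m².

ΔF = 0.274 W/m²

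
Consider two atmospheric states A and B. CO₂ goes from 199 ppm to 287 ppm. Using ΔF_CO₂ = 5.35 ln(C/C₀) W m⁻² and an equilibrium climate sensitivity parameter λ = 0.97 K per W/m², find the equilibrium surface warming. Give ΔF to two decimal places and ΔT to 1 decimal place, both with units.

ΔF = 1.96 W/m²; ΔT = 1.9 K

CO₂: 5.35 × ln(287/199) = 5.35 × ln(1.44221) = 5.35 × 0.36618 = 1.9591 W/m².
ΔT = λ ΔF = 0.97 × 1.96 = 1.9012 K.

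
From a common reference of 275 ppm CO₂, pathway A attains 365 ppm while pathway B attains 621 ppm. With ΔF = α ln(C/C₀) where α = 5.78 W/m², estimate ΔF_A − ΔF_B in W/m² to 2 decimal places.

ΔF_A − ΔF_B = -3.07 W/m²

ΔF_A = 5.78 ln(365/275) = 5.78 × 0.28313 = 1.6365 W/m².
ΔF_B = 5.78 ln(621/275) = 5.78 × 0.81456 = 4.7082 W/m².
Difference: 1.6365 − 4.7082 = -3.0717 W/m².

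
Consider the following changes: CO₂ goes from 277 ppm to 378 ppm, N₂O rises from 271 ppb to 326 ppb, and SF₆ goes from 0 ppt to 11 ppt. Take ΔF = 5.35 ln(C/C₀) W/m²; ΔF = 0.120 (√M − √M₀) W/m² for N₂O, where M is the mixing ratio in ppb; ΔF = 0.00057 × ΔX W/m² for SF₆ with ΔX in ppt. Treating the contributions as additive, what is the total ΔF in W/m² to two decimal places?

ΔF = 1.86 W/m²

CO₂: 5.35 × ln(378/277) = 5.35 × ln(1.36462) = 5.35 × 0.31088 = 1.6632 W/m².
N₂O: 0.120 × (√326 − √271) = 0.120 × (18.0555 − 16.4621) = 0.120 × 1.5934 = 0.1912 W/m².
SF₆: ΔF = 0.00057 × (11 − 0) = 0.00057 × 11 = 0.0063 W/m².
Total ΔF = 1.6632 + 0.1912 + 0.0063 = 1.8607 W/m².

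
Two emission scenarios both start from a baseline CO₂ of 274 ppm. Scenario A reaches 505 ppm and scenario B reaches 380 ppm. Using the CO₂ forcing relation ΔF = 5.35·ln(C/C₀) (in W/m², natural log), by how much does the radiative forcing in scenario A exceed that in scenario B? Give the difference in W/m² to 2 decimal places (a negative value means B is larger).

ΔF_A − ΔF_B = 1.52 W/m²

ΔF_A = 5.35 ln(505/274) = 5.35 × 0.61143 = 3.2712 W/m².
ΔF_B = 5.35 ln(380/274) = 5.35 × 0.32704 = 1.7497 W/m².
Difference: 3.2712 − 1.7497 = 1.5215 W/m².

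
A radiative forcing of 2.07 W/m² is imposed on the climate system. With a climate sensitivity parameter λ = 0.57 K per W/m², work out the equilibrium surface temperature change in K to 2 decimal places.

ΔT = 1.18 K

ΔT = λ ΔF = 0.57 × 2.07 = 1.1799 K.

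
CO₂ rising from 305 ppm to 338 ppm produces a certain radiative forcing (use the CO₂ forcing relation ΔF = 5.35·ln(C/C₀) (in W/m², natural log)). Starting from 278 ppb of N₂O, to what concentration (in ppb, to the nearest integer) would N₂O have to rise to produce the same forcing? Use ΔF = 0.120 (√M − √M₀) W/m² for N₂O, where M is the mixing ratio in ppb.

M ≈ 452 ppb

CO₂ forcing: 5.35 × ln(338/305) = 5.35 × 0.102734 = 0.54963 W/m².
Set 0.120(√M − √278) = 0.54963: √M = 0.54963/0.120 + √278 = 4.5803 + 16.6733 = 21.2536.
M = (21.2536)² = 451.72 ppb.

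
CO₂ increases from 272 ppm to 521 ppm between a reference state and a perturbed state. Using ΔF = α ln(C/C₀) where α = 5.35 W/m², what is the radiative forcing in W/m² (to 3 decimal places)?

ΔF = 3.477 W/m²

CO₂: 5.35 × ln(521/272) = 5.35 × ln(1.91544) = 5.35 × 0.64995 = 3.4772 W/m².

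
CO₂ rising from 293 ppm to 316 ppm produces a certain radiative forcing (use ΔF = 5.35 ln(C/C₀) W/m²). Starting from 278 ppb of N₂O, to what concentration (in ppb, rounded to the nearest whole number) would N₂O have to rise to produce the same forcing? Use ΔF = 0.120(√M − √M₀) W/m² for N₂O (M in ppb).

CO₂ forcing: 5.35 × ln(316/293) = 5.35 × 0.075570 = 0.40430 W/m².
Set 0.120(√M − √278) = 0.40430: √M = 0.40430/0.120 + √278 = 3.3692 + 16.6733 = 20.0425.
M = (20.0425)² = 401.70 ppb.

M ≈ 402 ppb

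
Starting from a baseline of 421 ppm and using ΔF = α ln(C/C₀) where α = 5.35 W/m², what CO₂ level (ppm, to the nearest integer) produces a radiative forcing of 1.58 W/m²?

Set 5.35 ln(C/421) = 1.58, so ln(C/421) = 1.58/5.35 = 0.29533.
Then C/421 = e^0.29533 = 1.34357, giving C = 421 × 1.34357 = 565.64 ppm.

C ≈ 566 ppm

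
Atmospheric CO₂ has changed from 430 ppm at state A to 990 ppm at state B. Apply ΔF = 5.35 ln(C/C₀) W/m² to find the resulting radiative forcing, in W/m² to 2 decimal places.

CO₂: 5.35 × ln(990/430) = 5.35 × ln(2.30233) = 5.35 × 0.83392 = 4.4615 W/m².

ΔF = 4.46 W/m²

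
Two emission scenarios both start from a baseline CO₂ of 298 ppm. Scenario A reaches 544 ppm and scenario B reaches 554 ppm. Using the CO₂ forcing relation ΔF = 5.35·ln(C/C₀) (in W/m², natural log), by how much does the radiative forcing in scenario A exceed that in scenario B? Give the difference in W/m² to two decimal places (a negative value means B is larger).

ΔF_A = 5.35 ln(544/298) = 5.35 × 0.60186 = 3.2200 W/m².
ΔF_B = 5.35 ln(554/298) = 5.35 × 0.62007 = 3.3174 W/m².
Difference: 3.2200 − 3.3174 = -0.0974 W/m².

ΔF_A − ΔF_B = -0.10 W/m²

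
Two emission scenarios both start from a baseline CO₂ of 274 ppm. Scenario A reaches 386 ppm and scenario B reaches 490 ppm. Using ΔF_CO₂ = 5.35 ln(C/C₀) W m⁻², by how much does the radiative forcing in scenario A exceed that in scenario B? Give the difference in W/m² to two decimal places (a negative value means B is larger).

ΔF_A − ΔF_B = -1.28 W/m²

ΔF_A = 5.35 ln(386/274) = 5.35 × 0.34271 = 1.8335 W/m².
ΔF_B = 5.35 ln(490/274) = 5.35 × 0.58128 = 3.1098 W/m².
Difference: 1.8335 − 3.1098 = -1.2763 W/m².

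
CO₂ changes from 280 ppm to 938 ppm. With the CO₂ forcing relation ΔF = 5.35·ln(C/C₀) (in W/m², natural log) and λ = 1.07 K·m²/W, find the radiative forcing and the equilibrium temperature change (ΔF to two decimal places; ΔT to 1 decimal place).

ΔF = 6.47 W/m²; ΔT = 6.9 K

CO₂: 5.35 × ln(938/280) = 5.35 × ln(3.35000) = 5.35 × 1.20896 = 6.4679 W/m².
ΔT = λ ΔF = 1.07 × 6.47 = 6.9229 K.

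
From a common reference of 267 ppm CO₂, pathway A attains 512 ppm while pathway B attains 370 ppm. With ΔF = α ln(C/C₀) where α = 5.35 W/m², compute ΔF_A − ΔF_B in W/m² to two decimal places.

ΔF_A = 5.35 ln(512/267) = 5.35 × 0.65108 = 3.4833 W/m².
ΔF_B = 5.35 ln(370/267) = 5.35 × 0.32625 = 1.7454 W/m².
Difference: 3.4833 − 1.7454 = 1.7379 W/m².

ΔF_A − ΔF_B = 1.74 W/m²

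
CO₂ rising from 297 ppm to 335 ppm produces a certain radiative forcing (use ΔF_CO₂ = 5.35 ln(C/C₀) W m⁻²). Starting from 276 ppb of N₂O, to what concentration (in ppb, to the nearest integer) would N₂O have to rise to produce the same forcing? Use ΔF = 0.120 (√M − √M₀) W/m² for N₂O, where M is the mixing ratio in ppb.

M ≈ 483 ppb

CO₂ forcing: 5.35 × ln(335/297) = 5.35 × 0.120398 = 0.64413 W/m².
Set 0.120(√M − √276) = 0.64413: √M = 0.64413/0.120 + √276 = 5.3678 + 16.6132 = 21.9810.
M = (21.9810)² = 483.16 ppb.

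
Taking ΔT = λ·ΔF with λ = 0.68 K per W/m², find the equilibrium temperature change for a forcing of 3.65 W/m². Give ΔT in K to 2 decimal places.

ΔT = 2.48 K

ΔT = λ ΔF = 0.68 × 3.65 = 2.4820 K.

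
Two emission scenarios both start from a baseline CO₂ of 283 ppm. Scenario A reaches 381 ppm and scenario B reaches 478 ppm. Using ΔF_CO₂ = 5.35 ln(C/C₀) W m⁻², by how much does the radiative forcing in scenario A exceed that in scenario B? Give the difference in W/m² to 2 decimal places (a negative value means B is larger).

ΔF_A − ΔF_B = -1.21 W/m²

ΔF_A = 5.35 ln(381/283) = 5.35 × 0.29735 = 1.5908 W/m².
ΔF_B = 5.35 ln(478/283) = 5.35 × 0.52416 = 2.8043 W/m².
Difference: 1.5908 − 2.8043 = -1.2135 W/m².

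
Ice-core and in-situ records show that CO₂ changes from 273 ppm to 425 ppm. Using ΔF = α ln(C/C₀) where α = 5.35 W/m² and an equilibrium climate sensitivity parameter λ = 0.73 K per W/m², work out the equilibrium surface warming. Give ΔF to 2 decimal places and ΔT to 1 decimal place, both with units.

CO₂: 5.35 × ln(425/273) = 5.35 × ln(1.55678) = 5.35 × 0.44262 = 2.3680 W/m².
ΔT = λ ΔF = 0.73 × 2.37 = 1.7301 K.

ΔF = 2.37 W/m²; ΔT = 1.7 K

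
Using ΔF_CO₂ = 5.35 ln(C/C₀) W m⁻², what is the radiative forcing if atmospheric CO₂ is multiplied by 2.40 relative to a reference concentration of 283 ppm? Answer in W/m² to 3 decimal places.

ΔF = 5.35 × ln(2.40) = 5.35 × 0.87547 = 4.6838 W/m².

ΔF = 4.684 W/m²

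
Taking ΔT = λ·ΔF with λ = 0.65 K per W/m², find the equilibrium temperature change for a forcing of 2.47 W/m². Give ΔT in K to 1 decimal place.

ΔT = λ ΔF = 0.65 × 2.47 = 1.6055 K.

ΔT = 1.6 K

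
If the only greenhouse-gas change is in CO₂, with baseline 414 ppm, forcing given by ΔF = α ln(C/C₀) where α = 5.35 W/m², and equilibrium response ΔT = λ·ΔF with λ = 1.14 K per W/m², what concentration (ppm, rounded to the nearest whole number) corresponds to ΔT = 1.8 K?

C ≈ 556 ppm

Required forcing: ΔF = ΔT/λ = 1.8/1.14 = 1.5789 W/m².
Then ln(C/414) = ΔF/5.35 = 1.5789/5.35 = 0.29512.
So C = 414 × e^0.29512 = 414 × 1.34329 = 556.12 ppm.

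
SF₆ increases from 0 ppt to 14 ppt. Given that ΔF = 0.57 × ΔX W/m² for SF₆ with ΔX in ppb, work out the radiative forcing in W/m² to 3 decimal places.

ΔF = 0.008 W/m²

SF₆: Δ = 14 − 0 = 14 ppt = 0.014 ppb; ΔF = 0.57 × 0.014 = 0.0080 W/m².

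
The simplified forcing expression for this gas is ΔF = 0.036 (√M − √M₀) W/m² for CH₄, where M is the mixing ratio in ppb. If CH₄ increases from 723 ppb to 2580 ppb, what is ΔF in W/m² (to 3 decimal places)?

ΔF = 0.861 W/m²

CH₄: 0.036 × (√2580 − √723) = 0.036 × (50.7937 − 26.8887) = 0.036 × 23.9050 = 0.8606 W/m².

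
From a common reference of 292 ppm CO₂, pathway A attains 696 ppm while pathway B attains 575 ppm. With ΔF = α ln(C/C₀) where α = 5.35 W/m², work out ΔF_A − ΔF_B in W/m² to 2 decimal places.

ΔF_A − ΔF_B = 1.02 W/m²

ΔF_A = 5.35 ln(696/292) = 5.35 × 0.86860 = 4.6470 W/m².
ΔF_B = 5.35 ln(575/292) = 5.35 × 0.67762 = 3.6253 W/m².
Difference: 4.6470 − 3.6253 = 1.0217 W/m².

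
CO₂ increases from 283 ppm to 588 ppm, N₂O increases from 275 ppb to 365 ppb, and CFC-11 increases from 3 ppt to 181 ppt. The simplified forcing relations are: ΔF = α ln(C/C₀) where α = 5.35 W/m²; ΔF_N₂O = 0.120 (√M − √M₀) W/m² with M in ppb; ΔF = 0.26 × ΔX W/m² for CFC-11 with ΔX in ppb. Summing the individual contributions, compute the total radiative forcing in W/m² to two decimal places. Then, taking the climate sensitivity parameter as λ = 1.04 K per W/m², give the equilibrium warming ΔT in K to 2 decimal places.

ΔF = 4.26 W/m²; ΔT = 4.43 K

CO₂: 5.35 × ln(588/283) = 5.35 × ln(2.07774) = 5.35 × 0.73128 = 3.9123 W/m².
N₂O: 0.120 × (√365 − √275) = 0.120 × (19.1050 − 16.5831) = 0.120 × 2.5219 = 0.3026 W/m².
CFC-11: Δ = 181 − 3 = 178 ppt = 0.178 ppb; ΔF = 0.26 × 0.178 = 0.0463 W/m².
Total ΔF = 3.9123 + 0.3026 + 0.0463 = 4.2612 W/m².
ΔT = λ ΔF = 1.04 × 4.26 = 4.4304 K.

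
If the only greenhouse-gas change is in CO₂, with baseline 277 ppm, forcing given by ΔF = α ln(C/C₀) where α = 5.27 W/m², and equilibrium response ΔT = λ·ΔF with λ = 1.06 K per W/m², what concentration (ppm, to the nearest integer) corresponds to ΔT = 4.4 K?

Required forcing: ΔF = ΔT/λ = 4.4/1.06 = 4.1509 W/m².
Then ln(C/277) = ΔF/5.27 = 4.1509/5.27 = 0.78765.
So C = 277 × e^0.78765 = 277 × 2.19822 = 608.91 ppm.

C ≈ 609 ppm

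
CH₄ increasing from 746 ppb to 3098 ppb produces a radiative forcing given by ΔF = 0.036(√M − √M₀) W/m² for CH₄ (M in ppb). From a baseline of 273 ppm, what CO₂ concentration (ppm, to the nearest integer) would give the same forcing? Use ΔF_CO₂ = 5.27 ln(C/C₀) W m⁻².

CH₄ forcing: 0.036 × (√3098 − √746) = 0.036 × (55.6597 − 27.3130) = 0.036 × 28.3467 = 1.02048 W/m².
Set 5.27 ln(C/273) = 1.02048: ln(C/273) = 1.02048/5.27 = 0.19364, so C = 273 × e^0.19364 = 273 × 1.21366 = 331.33 ppm.

C ≈ 331 ppm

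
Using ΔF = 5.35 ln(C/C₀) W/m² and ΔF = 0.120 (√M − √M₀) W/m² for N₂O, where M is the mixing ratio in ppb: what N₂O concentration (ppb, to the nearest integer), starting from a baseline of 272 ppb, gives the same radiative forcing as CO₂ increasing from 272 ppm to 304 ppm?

CO₂ forcing: 5.35 × ln(304/272) = 5.35 × 0.111226 = 0.59506 W/m².
Set 0.120(√M − √272) = 0.59506: √M = 0.59506/0.120 + √272 = 4.9588 + 16.4924 = 21.4512.
M = (21.4512)² = 460.15 ppb.

M ≈ 460 ppb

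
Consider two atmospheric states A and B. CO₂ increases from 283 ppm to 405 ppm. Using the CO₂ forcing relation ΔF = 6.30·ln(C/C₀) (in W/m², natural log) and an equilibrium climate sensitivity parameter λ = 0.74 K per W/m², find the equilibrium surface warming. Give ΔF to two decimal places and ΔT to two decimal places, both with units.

CO₂: 6.30 × ln(405/283) = 6.30 × ln(1.43110) = 6.30 × 0.35844 = 2.2582 W/m².
ΔT = λ ΔF = 0.74 × 2.26 = 1.6724 K.

ΔF = 2.26 W/m²; ΔT = 1.67 K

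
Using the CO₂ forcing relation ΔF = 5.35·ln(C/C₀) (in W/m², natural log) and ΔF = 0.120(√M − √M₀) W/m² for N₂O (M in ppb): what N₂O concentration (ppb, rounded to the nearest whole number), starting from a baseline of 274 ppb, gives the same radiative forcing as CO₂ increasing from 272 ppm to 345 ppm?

M ≈ 737 ppb

CO₂ forcing: 5.35 × ln(345/272) = 5.35 × 0.237742 = 1.27192 W/m².
Set 0.120(√M − √274) = 1.27192: √M = 1.27192/0.120 + √274 = 10.5993 + 16.5529 = 27.1522.
M = (27.1522)² = 737.24 ppb.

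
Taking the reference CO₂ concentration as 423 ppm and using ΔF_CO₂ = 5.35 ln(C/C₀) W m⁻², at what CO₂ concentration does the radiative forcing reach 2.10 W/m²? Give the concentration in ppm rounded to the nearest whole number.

C ≈ 626 ppm

Set 5.35 ln(C/423) = 2.10, so ln(C/423) = 2.10/5.35 = 0.39252.
Then C/423 = e^0.39252 = 1.48071, giving C = 423 × 1.48071 = 626.34 ppm.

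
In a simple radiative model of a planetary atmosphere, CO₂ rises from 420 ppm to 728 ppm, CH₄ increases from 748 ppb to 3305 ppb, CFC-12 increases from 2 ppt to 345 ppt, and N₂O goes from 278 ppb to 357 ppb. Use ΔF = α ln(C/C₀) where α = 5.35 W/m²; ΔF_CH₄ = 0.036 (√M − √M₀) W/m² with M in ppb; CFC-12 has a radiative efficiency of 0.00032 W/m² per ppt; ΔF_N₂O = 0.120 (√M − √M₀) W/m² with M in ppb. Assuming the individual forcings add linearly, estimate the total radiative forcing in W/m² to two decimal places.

ΔF = 4.40 W/m²

CO₂: 5.35 × ln(728/420) = 5.35 × ln(1.73333) = 5.35 × 0.55004 = 2.9427 W/m².
CH₄: 0.036 × (√3305 − √748) = 0.036 × (57.4891 − 27.3496) = 0.036 × 30.1395 = 1.0850 W/m².
CFC-12: ΔF = 0.00032 × (345 − 2) = 0.00032 × 343 = 0.1098 W/m².
N₂O: 0.120 × (√357 − √278) = 0.120 × (18.8944 − 16.6733) = 0.120 × 2.2211 = 0.2665 W/m².
Total ΔF = 2.9427 + 1.0850 + 0.1098 + 0.2665 = 4.4040 W/m².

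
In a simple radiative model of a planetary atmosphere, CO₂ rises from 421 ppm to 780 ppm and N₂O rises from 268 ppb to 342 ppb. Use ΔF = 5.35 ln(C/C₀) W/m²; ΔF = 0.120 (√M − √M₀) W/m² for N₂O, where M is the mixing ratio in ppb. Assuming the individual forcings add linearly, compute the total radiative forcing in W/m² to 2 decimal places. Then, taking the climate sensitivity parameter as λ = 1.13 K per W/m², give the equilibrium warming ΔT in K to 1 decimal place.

ΔF = 3.55 W/m²; ΔT = 4.0 K

CO₂: 5.35 × ln(780/421) = 5.35 × ln(1.85273) = 5.35 × 0.61666 = 3.2991 W/m².
N₂O: 0.120 × (√342 − √268) = 0.120 × (18.4932 − 16.3707) = 0.120 × 2.1225 = 0.2547 W/m².
Total ΔF = 3.2991 + 0.2547 = 3.5538 W/m².
ΔT = λ ΔF = 1.13 × 3.55 = 4.0115 K.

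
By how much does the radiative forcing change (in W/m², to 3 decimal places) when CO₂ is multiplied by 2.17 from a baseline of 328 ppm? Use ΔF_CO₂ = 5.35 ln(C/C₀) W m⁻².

ΔF = 4.145 W/m²

Because the forcing depends only on the ratio C/C₀, the initial concentration does not enter.
ΔF = 5.35 × ln(2.17) = 5.35 × 0.77473 = 4.1448 W/m².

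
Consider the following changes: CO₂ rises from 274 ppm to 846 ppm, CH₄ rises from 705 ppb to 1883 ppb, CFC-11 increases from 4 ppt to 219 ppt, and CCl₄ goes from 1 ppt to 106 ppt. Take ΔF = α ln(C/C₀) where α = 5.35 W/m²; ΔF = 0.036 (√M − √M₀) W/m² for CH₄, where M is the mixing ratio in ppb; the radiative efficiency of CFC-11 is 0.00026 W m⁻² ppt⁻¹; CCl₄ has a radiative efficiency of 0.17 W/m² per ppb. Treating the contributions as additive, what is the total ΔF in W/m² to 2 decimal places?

CO₂: 5.35 × ln(846/274) = 5.35 × ln(3.08759) = 5.35 × 1.12739 = 6.0315 W/m².
CH₄: 0.036 × (√1883 − √705) = 0.036 × (43.3935 − 26.5518) = 0.036 × 16.8417 = 0.6063 W/m².
CFC-11: ΔF = 0.00026 × (219 − 4) = 0.00026 × 215 = 0.0559 W/m².
CCl₄: Δ = 106 − 1 = 105 ppt = 0.105 ppb; ΔF = 0.17 × 0.105 = 0.0179 W/m².
Total ΔF = 6.0315 + 0.6063 + 0.0559 + 0.0179 = 6.7116 W/m².

ΔF = 6.71 W/m²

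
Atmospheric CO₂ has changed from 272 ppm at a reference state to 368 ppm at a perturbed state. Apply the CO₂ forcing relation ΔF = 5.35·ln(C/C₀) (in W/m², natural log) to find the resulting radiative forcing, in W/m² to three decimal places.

ΔF = 1.617 W/m²

CO₂: 5.35 × ln(368/272) = 5.35 × ln(1.35294) = 5.35 × 0.30228 = 1.6172 W/m².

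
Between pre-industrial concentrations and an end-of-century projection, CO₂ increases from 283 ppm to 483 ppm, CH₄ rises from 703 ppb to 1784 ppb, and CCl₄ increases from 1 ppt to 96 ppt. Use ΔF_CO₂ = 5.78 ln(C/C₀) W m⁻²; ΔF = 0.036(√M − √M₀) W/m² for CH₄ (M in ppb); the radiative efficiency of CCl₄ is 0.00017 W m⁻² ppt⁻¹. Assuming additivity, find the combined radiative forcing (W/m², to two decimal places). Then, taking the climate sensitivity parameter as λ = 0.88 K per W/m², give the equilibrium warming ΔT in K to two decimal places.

CO₂: 5.78 × ln(483/283) = 5.78 × ln(1.70671) = 5.78 × 0.53457 = 3.0898 W/m².
CH₄: 0.036 × (√1784 − √703) = 0.036 × (42.2374 − 26.5141) = 0.036 × 15.7233 = 0.5660 W/m².
CCl₄: ΔF = 0.00017 × (96 − 1) = 0.00017 × 95 = 0.0162 W/m².
Total ΔF = 3.0898 + 0.5660 + 0.0162 = 3.6720 W/m².
ΔT = λ ΔF = 0.88 × 3.67 = 3.2296 K.

ΔF = 3.67 W/m²; ΔT = 3.23 K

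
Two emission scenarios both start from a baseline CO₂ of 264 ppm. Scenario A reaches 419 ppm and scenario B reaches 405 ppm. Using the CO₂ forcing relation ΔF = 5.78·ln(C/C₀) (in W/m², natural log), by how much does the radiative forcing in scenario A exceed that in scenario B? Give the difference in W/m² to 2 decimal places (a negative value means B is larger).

ΔF_A = 5.78 ln(419/264) = 5.78 × 0.46192 = 2.6699 W/m².
ΔF_B = 5.78 ln(405/264) = 5.78 × 0.42794 = 2.4735 W/m².
Difference: 2.6699 − 2.4735 = 0.1964 W/m².
(Equivalently, ΔF_A − ΔF_B = 5.78 ln(419/405) = 5.78 × 0.03398 = 0.1964 W/m².)

ΔF_A − ΔF_B = 0.20 W/m²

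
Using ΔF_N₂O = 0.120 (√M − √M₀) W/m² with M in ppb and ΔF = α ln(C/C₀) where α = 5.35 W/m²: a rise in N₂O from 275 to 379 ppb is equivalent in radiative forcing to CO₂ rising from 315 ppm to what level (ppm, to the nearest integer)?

N₂O forcing: 0.120 × (√379 − √275) = 0.120 × (19.4679 − 16.5831) = 0.120 × 2.8848 = 0.34618 W/m².
Set 5.35 ln(C/315) = 0.34618: ln(C/315) = 0.34618/5.35 = 0.06471, so C = 315 × e^0.06471 = 315 × 1.06685 = 336.06 ppm.

C ≈ 336 ppm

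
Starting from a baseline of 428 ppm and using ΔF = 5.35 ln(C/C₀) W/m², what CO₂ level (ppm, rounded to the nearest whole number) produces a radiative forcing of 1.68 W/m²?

C ≈ 586 ppm

Set 5.35 ln(C/428) = 1.68, so ln(C/428) = 1.68/5.35 = 0.31402.
Then C/428 = e^0.31402 = 1.36892, giving C = 428 × 1.36892 = 585.90 ppm.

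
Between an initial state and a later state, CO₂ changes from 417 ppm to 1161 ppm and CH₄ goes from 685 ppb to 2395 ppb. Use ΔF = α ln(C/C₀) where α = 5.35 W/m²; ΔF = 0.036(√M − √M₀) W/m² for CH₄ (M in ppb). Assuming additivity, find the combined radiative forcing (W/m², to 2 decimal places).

ΔF = 6.30 W/m²

CO₂: 5.35 × ln(1161/417) = 5.35 × ln(2.78417) = 5.35 × 1.02395 = 5.4781 W/m².
CH₄: 0.036 × (√2395 − √685) = 0.036 × (48.9387 − 26.1725) = 0.036 × 22.7662 = 0.8196 W/m².
Total ΔF = 5.4781 + 0.8196 = 6.2977 W/m².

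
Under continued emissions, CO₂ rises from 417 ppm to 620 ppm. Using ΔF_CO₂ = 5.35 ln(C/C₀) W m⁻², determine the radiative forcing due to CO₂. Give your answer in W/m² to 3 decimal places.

CO₂: 5.35 × ln(620/417) = 5.35 × ln(1.48681) = 5.35 × 0.39663 = 2.1220 W/m².

ΔF = 2.122 W/m²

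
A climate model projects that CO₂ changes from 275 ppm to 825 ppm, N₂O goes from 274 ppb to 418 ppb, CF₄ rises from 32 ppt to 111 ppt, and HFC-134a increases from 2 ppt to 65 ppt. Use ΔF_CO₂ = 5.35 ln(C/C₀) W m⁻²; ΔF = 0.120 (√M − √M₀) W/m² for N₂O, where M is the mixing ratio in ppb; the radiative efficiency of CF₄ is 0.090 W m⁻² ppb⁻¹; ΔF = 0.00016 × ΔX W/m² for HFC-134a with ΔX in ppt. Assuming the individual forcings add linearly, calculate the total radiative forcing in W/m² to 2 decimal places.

CO₂: 5.35 × ln(825/275) = 5.35 × ln(3.00000) = 5.35 × 1.09861 = 5.8776 W/m².
N₂O: 0.120 × (√418 − √274) = 0.120 × (20.4450 − 16.5529) = 0.120 × 3.8921 = 0.4671 W/m².
CF₄: Δ = 111 − 32 = 79 ppt = 0.079 ppb; ΔF = 0.090 × 0.079 = 0.0071 W/m².
HFC-134a: ΔF = 0.00016 × (65 − 2) = 0.00016 × 63 = 0.0101 W/m².
Total ΔF = 5.8776 + 0.4671 + 0.0071 + 0.0101 = 6.3619 W/m².

ΔF = 6.36 W/m²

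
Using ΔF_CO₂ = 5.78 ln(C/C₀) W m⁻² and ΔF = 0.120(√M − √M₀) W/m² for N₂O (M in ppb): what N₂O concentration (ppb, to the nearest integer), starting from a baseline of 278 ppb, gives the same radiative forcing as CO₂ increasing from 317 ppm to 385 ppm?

M ≈ 678 ppb

CO₂ forcing: 5.78 × ln(385/317) = 5.78 × 0.194342 = 1.12330 W/m².
Set 0.120(√M − √278) = 1.12330: √M = 1.12330/0.120 + √278 = 9.3608 + 16.6733 = 26.0341.
M = (26.0341)² = 677.77 ppb.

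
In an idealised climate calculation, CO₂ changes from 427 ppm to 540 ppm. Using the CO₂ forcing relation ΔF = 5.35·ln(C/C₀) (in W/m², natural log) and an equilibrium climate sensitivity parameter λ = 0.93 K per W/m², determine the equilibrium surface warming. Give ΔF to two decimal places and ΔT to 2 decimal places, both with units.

ΔF = 1.26 W/m²; ΔT = 1.17 K

CO₂: 5.35 × ln(540/427) = 5.35 × ln(1.26464) = 5.35 × 0.23479 = 1.2561 W/m².
ΔT = λ ΔF = 0.93 × 1.26 = 1.1718 K.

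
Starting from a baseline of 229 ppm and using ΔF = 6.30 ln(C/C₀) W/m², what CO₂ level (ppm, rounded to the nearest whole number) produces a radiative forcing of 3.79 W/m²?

C ≈ 418 ppm

Set 6.30 ln(C/229) = 3.79, so ln(C/229) = 3.79/6.30 = 0.60159.
Then C/229 = e^0.60159 = 1.82502, giving C = 229 × 1.82502 = 417.93 ppm.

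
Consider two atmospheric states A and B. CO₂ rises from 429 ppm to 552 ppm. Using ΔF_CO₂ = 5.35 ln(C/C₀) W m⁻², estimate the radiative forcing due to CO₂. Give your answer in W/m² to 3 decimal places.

ΔF = 1.349 W/m²

CO₂: 5.35 × ln(552/429) = 5.35 × ln(1.28671) = 5.35 × 0.25209 = 1.3487 W/m².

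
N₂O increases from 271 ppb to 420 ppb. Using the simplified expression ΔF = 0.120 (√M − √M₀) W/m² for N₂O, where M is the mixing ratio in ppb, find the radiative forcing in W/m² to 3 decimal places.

N₂O: 0.120 × (√420 − √271) = 0.120 × (20.4939 − 16.4621) = 0.120 × 4.0318 = 0.4838 W/m².

ΔF = 0.484 W/m²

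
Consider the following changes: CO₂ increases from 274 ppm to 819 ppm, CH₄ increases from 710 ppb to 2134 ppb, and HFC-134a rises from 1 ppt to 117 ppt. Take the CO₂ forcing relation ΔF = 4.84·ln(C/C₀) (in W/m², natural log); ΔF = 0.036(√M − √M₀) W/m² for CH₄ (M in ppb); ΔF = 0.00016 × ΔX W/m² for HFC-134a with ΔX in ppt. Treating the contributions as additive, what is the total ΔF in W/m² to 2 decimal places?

ΔF = 6.02 W/m²

CO₂: 4.84 × ln(819/274) = 4.84 × ln(2.98905) = 4.84 × 1.09496 = 5.2996 W/m².
CH₄: 0.036 × (√2134 − √710) = 0.036 × (46.1952 − 26.6458) = 0.036 × 19.5494 = 0.7038 W/m².
HFC-134a: ΔF = 0.00016 × (117 − 1) = 0.00016 × 116 = 0.0186 W/m².
Total ΔF = 5.2996 + 0.7038 + 0.0186 = 6.0220 W/m².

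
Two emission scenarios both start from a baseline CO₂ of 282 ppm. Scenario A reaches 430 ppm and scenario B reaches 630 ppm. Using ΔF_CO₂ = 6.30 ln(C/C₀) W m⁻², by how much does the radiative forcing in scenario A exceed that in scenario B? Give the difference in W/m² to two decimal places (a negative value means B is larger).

ΔF_A = 6.30 ln(430/282) = 6.30 × 0.42188 = 2.6578 W/m².
ΔF_B = 6.30 ln(630/282) = 6.30 × 0.80381 = 5.0640 W/m².
Difference: 2.6578 − 5.0640 = -2.4062 W/m².

ΔF_A − ΔF_B = -2.41 W/m²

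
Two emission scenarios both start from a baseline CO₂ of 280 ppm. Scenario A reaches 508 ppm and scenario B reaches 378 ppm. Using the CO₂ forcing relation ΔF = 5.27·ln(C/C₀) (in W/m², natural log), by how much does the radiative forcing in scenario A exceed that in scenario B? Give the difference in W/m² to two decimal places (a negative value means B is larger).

ΔF_A = 5.27 ln(508/280) = 5.27 × 0.59569 = 3.1393 W/m².
ΔF_B = 5.27 ln(378/280) = 5.27 × 0.30010 = 1.5815 W/m².
Difference: 3.1393 − 1.5815 = 1.5578 W/m².
(Equivalently, ΔF_A − ΔF_B = 5.27 ln(508/378) = 5.27 × 0.29559 = 1.5578 W/m².)

ΔF_A − ΔF_B = 1.56 W/m²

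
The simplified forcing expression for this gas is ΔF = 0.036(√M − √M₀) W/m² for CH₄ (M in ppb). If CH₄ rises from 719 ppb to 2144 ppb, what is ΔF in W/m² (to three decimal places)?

CH₄: 0.036 × (√2144 − √719) = 0.036 × (46.3033 − 26.8142) = 0.036 × 19.4891 = 0.7016 W/m².

ΔF = 0.702 W/m²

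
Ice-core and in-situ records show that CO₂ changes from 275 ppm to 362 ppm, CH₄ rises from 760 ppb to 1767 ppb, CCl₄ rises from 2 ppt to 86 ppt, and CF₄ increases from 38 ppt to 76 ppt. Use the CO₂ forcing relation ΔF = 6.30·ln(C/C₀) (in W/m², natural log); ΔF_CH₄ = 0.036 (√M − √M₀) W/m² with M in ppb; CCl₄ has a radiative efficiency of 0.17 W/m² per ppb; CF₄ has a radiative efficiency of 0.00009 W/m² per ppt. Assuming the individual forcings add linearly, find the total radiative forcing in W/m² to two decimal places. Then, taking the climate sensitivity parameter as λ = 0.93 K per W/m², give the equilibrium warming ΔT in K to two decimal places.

CO₂: 6.30 × ln(362/275) = 6.30 × ln(1.31636) = 6.30 × 0.27487 = 1.7317 W/m².
CH₄: 0.036 × (√1767 − √760) = 0.036 × (42.0357 − 27.5681) = 0.036 × 14.4676 = 0.5208 W/m².
CCl₄: Δ = 86 − 2 = 84 ppt = 0.084 ppb; ΔF = 0.17 × 0.084 = 0.0143 W/m².
CF₄: ΔF = 0.00009 × (76 − 38) = 0.00009 × 38 = 0.0034 W/m².
Total ΔF = 1.7317 + 0.5208 + 0.0143 + 0.0034 = 2.2702 W/m².
ΔT = λ ΔF = 0.93 × 2.27 = 2.1111 K.

ΔF = 2.27 W/m²; ΔT = 2.11 K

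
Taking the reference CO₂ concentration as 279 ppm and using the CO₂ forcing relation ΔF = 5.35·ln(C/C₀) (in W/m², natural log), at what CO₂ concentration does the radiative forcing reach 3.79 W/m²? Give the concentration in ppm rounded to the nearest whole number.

Set 5.35 ln(C/279) = 3.79, so ln(C/279) = 3.79/5.35 = 0.70841.
Then C/279 = e^0.70841 = 2.03076, giving C = 279 × 2.03076 = 566.58 ppm.

C ≈ 567 ppm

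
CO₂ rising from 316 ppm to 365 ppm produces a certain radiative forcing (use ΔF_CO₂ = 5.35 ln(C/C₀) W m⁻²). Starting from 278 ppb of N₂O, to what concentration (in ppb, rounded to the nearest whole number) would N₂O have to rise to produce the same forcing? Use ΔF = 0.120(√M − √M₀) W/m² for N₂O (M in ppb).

M ≈ 534 ppb

CO₂ forcing: 5.35 × ln(365/316) = 5.35 × 0.144155 = 0.77123 W/m².
Set 0.120(√M − √278) = 0.77123: √M = 0.77123/0.120 + √278 = 6.4269 + 16.6733 = 23.1002.
M = (23.1002)² = 533.62 ppb.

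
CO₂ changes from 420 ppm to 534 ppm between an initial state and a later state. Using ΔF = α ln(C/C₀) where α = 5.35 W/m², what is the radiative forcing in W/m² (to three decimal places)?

ΔF = 1.285 W/m²

CO₂ absorption bands are partially saturated, so forcing scales with the logarithm of the concentration ratio.
CO₂: 5.35 × ln(534/420) = 5.35 × ln(1.27143) = 5.35 × 0.24014 = 1.2847 W/m².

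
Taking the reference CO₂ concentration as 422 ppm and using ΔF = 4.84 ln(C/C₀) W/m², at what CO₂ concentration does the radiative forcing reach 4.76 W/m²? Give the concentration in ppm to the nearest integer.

C ≈ 1128 ppm

Set 4.84 ln(C/422) = 4.76, so ln(C/422) = 4.76/4.84 = 0.98347.
Then C/422 = e^0.98347 = 2.67372, giving C = 422 × 2.67372 = 1128.31 ppm.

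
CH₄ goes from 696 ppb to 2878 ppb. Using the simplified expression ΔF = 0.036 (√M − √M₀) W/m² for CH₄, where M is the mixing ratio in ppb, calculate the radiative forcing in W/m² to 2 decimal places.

ΔF = 0.98 W/m²

CH₄: 0.036 × (√2878 − √696) = 0.036 × (53.6470 − 26.3818) = 0.036 × 27.2652 = 0.9815 W/m².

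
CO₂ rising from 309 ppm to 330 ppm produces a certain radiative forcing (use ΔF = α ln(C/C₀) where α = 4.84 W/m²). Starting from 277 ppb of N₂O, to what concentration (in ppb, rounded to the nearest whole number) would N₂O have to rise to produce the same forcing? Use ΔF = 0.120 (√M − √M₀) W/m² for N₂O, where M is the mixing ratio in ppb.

M ≈ 372 ppb

CO₂ forcing: 4.84 × ln(330/309) = 4.84 × 0.065751 = 0.31823 W/m².
Set 0.120(√M − √277) = 0.31823: √M = 0.31823/0.120 + √277 = 2.6519 + 16.6433 = 19.2952.
M = (19.2952)² = 372.30 ppb.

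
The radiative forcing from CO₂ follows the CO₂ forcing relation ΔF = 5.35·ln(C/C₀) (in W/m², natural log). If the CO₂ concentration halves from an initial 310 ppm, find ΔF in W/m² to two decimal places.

ΔF = 5.35 × ln(0.5) = 5.35 × -0.69315 = -3.7084 W/m².

ΔF = -3.71 W/m²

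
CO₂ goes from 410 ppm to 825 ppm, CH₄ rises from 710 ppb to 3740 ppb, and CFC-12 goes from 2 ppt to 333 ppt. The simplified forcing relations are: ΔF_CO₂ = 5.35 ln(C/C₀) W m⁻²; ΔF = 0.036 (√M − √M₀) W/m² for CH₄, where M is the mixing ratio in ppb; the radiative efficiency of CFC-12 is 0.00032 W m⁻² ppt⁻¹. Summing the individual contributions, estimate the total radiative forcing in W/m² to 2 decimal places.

CO₂: 5.35 × ln(825/410) = 5.35 × ln(2.01220) = 5.35 × 0.69923 = 3.7409 W/m².
CH₄: 0.036 × (√3740 − √710) = 0.036 × (61.1555 − 26.6458) = 0.036 × 34.5097 = 1.2423 W/m².
CFC-12: ΔF = 0.00032 × (333 − 2) = 0.00032 × 331 = 0.1059 W/m².
Total ΔF = 3.7409 + 1.2423 + 0.1059 = 5.0891 W/m².

ΔF = 5.09 W/m²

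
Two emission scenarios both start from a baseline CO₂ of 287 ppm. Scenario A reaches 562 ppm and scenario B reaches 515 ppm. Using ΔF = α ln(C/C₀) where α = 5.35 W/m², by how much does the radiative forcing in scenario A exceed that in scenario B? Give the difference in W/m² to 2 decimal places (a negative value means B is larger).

ΔF_A − ΔF_B = 0.47 W/m²

ΔF_A = 5.35 ln(562/287) = 5.35 × 0.67202 = 3.5953 W/m².
ΔF_B = 5.35 ln(515/287) = 5.35 × 0.58468 = 3.1280 W/m².
Difference: 3.5953 − 3.1280 = 0.4673 W/m².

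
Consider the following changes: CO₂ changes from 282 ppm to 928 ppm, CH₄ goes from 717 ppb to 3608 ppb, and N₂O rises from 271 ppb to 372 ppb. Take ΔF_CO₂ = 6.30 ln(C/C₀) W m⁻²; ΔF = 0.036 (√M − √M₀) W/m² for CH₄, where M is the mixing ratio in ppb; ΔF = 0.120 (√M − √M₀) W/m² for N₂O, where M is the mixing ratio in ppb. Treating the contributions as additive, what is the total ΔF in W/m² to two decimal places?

ΔF = 9.04 W/m²

CO₂: 6.30 × ln(928/282) = 6.30 × ln(3.29078) = 6.30 × 1.19112 = 7.5041 W/m².
CH₄: 0.036 × (√3608 − √717) = 0.036 × (60.0666 − 26.7769) = 0.036 × 33.2897 = 1.1984 W/m².
N₂O: 0.120 × (√372 − √271) = 0.120 × (19.2873 − 16.4621) = 0.120 × 2.8252 = 0.3390 W/m².
Total ΔF = 7.5041 + 1.1984 + 0.3390 = 9.0415 W/m².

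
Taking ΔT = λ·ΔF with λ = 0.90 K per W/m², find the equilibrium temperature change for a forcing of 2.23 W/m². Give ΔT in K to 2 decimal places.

ΔT = λ ΔF = 0.90 × 2.23 = 2.0070 K.

ΔT = 2.01 K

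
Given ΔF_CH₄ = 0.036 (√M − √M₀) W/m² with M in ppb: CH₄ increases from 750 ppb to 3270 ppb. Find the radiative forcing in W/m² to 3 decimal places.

ΔF = 1.073 W/m²

CH₄: 0.036 × (√3270 − √750) = 0.036 × (57.1839 − 27.3861) = 0.036 × 29.7978 = 1.0727 W/m².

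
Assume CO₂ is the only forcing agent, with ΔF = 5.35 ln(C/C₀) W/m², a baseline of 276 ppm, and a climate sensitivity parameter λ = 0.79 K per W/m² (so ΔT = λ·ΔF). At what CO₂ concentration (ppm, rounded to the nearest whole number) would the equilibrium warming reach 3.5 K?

Required forcing: ΔF = ΔT/λ = 3.5/0.79 = 4.4304 W/m².
Then ln(C/276) = ΔF/5.35 = 4.4304/5.35 = 0.82811.
So C = 276 × e^0.82811 = 276 × 2.28899 = 631.76 ppm.

C ≈ 632 ppm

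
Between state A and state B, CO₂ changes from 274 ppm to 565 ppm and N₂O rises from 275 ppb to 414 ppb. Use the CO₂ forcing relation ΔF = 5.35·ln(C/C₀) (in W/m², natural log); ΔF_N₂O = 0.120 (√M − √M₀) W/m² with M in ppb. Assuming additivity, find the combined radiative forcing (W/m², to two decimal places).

CO₂: 5.35 × ln(565/274) = 5.35 × ln(2.06204) = 5.35 × 0.72370 = 3.8718 W/m².
N₂O: 0.120 × (√414 − √275) = 0.120 × (20.3470 − 16.5831) = 0.120 × 3.7639 = 0.4517 W/m².
Total ΔF = 3.8718 + 0.4517 = 4.3235 W/m².

ΔF = 4.32 W/m²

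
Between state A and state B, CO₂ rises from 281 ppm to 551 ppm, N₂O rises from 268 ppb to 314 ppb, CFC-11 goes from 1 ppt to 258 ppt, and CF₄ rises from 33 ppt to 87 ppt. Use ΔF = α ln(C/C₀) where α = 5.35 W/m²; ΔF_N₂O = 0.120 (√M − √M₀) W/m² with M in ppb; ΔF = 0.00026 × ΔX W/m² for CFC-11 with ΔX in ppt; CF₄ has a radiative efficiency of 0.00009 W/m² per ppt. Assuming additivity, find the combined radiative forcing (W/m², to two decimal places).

ΔF = 3.84 W/m²

CO₂: 5.35 × ln(551/281) = 5.35 × ln(1.96085) = 5.35 × 0.67338 = 3.6026 W/m².
N₂O: 0.120 × (√314 − √268) = 0.120 × (17.7200 − 16.3707) = 0.120 × 1.3493 = 0.1619 W/m².
CFC-11: ΔF = 0.00026 × (258 − 1) = 0.00026 × 257 = 0.0668 W/m².
CF₄: ΔF = 0.00009 × (87 − 33) = 0.00009 × 54 = 0.0049 W/m².
Total ΔF = 3.6026 + 0.1619 + 0.0668 + 0.0049 = 3.8362 W/m².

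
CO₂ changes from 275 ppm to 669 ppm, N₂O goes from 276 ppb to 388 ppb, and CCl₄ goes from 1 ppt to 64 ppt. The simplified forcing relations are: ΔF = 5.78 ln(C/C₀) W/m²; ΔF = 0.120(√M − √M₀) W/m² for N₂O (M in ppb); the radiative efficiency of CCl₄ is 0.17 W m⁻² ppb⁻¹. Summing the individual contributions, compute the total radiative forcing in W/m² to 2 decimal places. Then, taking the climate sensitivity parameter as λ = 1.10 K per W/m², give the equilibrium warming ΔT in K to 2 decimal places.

ΔF = 5.52 W/m²; ΔT = 6.07 K

CO₂: 5.78 × ln(669/275) = 5.78 × ln(2.43273) = 5.78 × 0.88901 = 5.1385 W/m².
N₂O: 0.120 × (√388 − √276) = 0.120 × (19.6977 − 16.6132) = 0.120 × 3.0845 = 0.3701 W/m².
CCl₄: Δ = 64 − 1 = 63 ppt = 0.063 ppb; ΔF = 0.17 × 0.063 = 0.0107 W/m².
Total ΔF = 5.1385 + 0.3701 + 0.0107 = 5.5193 W/m².
ΔT = λ ΔF = 1.10 × 5.52 = 6.0720 K.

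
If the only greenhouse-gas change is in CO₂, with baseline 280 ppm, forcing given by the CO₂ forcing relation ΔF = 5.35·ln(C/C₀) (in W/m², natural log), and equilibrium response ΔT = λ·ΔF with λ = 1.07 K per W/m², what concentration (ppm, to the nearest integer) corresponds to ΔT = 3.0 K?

C ≈ 473 ppm

Required forcing: ΔF = ΔT/λ = 3.0/1.07 = 2.8037 W/m².
Then ln(C/280) = ΔF/5.35 = 2.8037/5.35 = 0.52406.
So C = 280 × e^0.52406 = 280 × 1.68887 = 472.88 ppm.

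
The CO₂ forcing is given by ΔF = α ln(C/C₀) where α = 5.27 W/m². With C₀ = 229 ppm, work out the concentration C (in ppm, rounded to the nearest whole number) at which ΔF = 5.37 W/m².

Set 5.27 ln(C/229) = 5.37, so ln(C/229) = 5.37/5.27 = 1.01898.
Then C/229 = e^1.01898 = 2.77037, giving C = 229 × 2.77037 = 634.41 ppm.

C ≈ 634 ppm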